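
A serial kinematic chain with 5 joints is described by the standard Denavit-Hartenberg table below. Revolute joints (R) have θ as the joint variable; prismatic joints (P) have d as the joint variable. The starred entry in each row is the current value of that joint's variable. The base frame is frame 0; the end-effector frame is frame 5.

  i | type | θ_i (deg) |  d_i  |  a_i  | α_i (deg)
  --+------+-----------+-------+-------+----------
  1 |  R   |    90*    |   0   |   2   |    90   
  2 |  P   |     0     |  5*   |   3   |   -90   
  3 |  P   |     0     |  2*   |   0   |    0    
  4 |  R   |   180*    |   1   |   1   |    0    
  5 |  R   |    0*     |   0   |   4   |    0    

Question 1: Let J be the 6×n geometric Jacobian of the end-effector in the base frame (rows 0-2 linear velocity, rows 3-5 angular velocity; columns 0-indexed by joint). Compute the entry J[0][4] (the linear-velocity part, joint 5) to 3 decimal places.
4.000

axis z_4 = (0.0000,0.0000,1.0000); lever o_n−o_4 = (-0.0000,-4.0000,0.0000)
cross product → J_v[:, 4] = (4.0000,-0.0000,0.0000)
J_ω[:, 4] = z_4
entry J[0][4] = 4.0000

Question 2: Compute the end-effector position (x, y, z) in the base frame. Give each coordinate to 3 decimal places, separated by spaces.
5.000 0.000 3.000

after link 1: o_1 = (0.0000, 2.0000, 0.0000)
after link 2: o_2 = (5.0000, 5.0000, 0.0000)
after link 3: o_3 = (5.0000, 5.0000, 2.0000)
after link 4: o_4 = (5.0000, 4.0000, 3.0000)
after link 5: o_5 = (5.0000, 0.0000, 3.0000)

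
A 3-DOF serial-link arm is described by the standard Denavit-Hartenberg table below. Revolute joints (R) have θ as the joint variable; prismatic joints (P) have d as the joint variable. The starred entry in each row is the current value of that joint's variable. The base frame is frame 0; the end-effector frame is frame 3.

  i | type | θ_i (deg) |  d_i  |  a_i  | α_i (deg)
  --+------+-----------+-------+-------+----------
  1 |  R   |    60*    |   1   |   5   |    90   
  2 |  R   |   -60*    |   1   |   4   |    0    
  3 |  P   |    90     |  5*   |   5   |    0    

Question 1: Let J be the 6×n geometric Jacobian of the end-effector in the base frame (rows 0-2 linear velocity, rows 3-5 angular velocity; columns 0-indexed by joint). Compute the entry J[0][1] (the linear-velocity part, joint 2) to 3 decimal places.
0.482

axis z_1 = (0.8660,-0.5000,0.0000); lever o_n−o_1 = (8.3612,2.4821,-0.9641)
cross product → J_v[:, 1] = (0.4821,0.8349,6.3301)
J_ω[:, 1] = z_1
entry J[0][1] = 0.4821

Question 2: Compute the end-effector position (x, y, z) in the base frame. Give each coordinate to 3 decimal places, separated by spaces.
10.861 6.812 0.036

after link 1: o_1 = (2.5000, 4.3301, 1.0000)
after link 2: o_2 = (4.3660, 5.5622, -2.4641)
after link 3: o_3 = (10.8612, 6.8122, 0.0359)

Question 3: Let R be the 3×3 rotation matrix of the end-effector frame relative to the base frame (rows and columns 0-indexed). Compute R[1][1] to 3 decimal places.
-0.433

End-effector y-axis (col 1 of R) = (-0.2500,-0.4330,0.8660)
R[1][1] = -0.4330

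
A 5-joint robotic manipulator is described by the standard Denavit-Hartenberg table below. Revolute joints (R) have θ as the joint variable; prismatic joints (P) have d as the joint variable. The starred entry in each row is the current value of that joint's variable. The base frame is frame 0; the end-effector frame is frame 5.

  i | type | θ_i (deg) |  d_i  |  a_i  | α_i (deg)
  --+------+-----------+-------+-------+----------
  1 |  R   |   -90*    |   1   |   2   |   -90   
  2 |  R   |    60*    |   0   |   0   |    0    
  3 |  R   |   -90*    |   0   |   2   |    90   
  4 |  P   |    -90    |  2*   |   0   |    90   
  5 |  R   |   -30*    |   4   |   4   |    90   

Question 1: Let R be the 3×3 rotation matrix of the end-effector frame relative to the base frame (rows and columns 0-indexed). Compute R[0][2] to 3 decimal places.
0.500

End-effector z-axis (col 2 of R) = (0.5000,-0.4330,-0.7500)
R[0][2] = 0.5000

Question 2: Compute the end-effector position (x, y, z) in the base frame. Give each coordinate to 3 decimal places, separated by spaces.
-3.464 -0.268 -0.000

after link 1: o_1 = (0.0000, -2.0000, 1.0000)
after link 2: o_2 = (0.0000, -2.0000, 1.0000)
after link 3: o_3 = (0.0000, -3.7321, 2.0000)
after link 4: o_4 = (0.0000, -2.7321, 3.7321)
after link 5: o_5 = (-3.4641, -0.2679, -0.0000)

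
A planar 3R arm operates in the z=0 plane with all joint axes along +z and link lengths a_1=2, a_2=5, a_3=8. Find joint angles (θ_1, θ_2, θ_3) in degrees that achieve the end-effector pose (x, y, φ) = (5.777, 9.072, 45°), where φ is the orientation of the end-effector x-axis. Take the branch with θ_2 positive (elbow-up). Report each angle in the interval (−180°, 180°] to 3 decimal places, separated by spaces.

-45.015 150.011 -59.995

wrist centre = target − a_3·(cos φ, sin φ) = (0.1201, 3.4151)
cos θ_2 = (11.6777−2²−5²)/(2·2·5) = -0.8661; θ_2 = 150.0105° (elbow-up)
β = atan2(3.4151,0.1201) = 87.9851°; ψ = atan2(2.4992,-2.3306) = 133.0005°
θ_1 = β − ψ = -45.0153°
θ_3 = φ − θ_1 − θ_2 = -59.9952° (wrapped to (-180°,180°])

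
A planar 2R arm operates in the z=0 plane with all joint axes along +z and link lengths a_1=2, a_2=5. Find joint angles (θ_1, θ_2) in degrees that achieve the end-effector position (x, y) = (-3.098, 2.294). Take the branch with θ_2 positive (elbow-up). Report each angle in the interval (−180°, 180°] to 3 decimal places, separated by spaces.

30.016 134.991

cos θ_2 = (14.8600−2²−5²)/(2·2·5) = -0.7070; θ_2 = 134.9912° (elbow-up)
β = atan2(2.2940,-3.0980) = 143.4809°; ψ = atan2(3.5361,-1.5350) = 113.4654°
θ_1 = β − ψ = 30.0155°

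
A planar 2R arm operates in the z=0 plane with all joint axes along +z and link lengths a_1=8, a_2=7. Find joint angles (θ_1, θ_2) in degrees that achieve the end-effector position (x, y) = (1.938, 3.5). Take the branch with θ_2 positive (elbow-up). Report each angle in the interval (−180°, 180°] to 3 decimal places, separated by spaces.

cos θ_2 = (16.0058−8²−7²)/(2·8·7) = -0.8660; θ_2 = 149.9993° (elbow-up)
β = atan2(3.5000,1.9380) = 61.0261°; ψ = atan2(3.5001,1.9379) = 61.0283°
θ_1 = β − ψ = -0.0022°

-0.002 149.999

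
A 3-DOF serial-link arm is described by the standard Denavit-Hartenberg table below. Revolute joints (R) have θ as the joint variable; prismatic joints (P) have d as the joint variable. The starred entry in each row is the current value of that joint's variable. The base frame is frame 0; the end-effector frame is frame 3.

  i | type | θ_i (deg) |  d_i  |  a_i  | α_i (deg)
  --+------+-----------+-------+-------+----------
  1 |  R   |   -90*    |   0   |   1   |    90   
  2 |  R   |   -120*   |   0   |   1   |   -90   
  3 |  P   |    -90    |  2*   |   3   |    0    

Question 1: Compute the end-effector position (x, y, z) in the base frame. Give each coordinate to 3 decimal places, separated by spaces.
after link 1: o_1 = (0.0000, -1.0000, 0.0000)
after link 2: o_2 = (-0.0000, -0.5000, -0.8660)
after link 3: o_3 = (-3.0000, -2.2321, -1.8660)

-3.000 -2.232 -1.866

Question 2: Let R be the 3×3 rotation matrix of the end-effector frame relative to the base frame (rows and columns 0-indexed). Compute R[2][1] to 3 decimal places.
-0.866

End-effector y-axis (col 1 of R) = (-0.0000,0.5000,-0.8660)
R[2][1] = -0.8660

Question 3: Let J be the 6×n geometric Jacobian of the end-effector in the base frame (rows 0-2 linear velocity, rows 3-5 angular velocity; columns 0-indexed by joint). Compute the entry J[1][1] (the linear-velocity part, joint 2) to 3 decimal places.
axis z_1 = (-1.0000,-0.0000,0.0000); lever o_n−o_1 = (-3.0000,-1.2321,-1.8660)
cross product → J_v[:, 1] = (0.0000,-1.8660,1.2321)
J_ω[:, 1] = z_1
entry J[1][1] = -1.8660

-1.866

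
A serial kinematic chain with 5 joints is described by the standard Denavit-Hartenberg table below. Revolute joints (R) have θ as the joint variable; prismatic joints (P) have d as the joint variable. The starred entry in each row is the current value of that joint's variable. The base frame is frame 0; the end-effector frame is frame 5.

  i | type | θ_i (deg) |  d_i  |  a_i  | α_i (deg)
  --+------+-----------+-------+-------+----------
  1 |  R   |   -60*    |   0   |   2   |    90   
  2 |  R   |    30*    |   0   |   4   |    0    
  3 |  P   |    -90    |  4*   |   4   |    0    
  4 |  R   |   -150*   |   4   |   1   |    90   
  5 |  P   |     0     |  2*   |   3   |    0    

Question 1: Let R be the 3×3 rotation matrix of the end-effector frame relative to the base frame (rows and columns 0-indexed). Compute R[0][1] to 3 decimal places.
-0.866

End-effector y-axis (col 1 of R) = (-0.8660,-0.5000,0.0000)
R[0][1] = -0.8660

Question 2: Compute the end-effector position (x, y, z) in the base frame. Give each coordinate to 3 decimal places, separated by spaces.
-4.428 -8.330 2.268

after link 1: o_1 = (1.0000, -1.7321, 0.0000)
after link 2: o_2 = (2.7321, -4.7321, 2.0000)
after link 3: o_3 = (0.2679, -8.4641, -1.4641)
after link 4: o_4 = (-3.6292, -9.7141, -0.9641)
after link 5: o_5 = (-4.4282, -8.3301, 2.2679)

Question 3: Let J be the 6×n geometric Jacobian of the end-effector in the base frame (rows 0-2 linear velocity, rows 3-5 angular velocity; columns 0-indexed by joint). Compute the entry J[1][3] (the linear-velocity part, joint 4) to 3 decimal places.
3.232

axis z_3 = (-0.8660,-0.5000,0.0000); lever o_n−o_3 = (-4.6962,0.1340,3.7321)
cross product → J_v[:, 3] = (-1.8660,3.2321,-2.4641)
J_ω[:, 3] = z_3
entry J[1][3] = 3.2321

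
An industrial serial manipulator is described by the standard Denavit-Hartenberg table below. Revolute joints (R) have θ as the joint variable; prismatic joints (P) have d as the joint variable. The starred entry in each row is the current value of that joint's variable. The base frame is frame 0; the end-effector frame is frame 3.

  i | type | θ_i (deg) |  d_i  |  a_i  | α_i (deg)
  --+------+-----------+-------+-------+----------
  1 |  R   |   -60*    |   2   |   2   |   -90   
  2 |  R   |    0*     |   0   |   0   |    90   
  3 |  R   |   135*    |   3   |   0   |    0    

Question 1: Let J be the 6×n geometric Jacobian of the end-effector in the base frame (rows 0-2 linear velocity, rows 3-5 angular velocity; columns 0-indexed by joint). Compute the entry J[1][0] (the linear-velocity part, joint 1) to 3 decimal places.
axis z_0 = ẑ; lever o_n−o_0 = (1.0000,-1.7321,5.0000)
cross product → J_v[:, 0] = (1.7321,1.0000,-0.0000)
J_ω[:, 0] = z_0
entry J[1][0] = 1.0000

1.000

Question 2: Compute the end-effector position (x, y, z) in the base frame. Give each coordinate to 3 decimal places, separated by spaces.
after link 1: o_1 = (1.0000, -1.7321, 2.0000)
after link 2: o_2 = (1.0000, -1.7321, 2.0000)
after link 3: o_3 = (1.0000, -1.7321, 5.0000)

1.000 -1.732 5.000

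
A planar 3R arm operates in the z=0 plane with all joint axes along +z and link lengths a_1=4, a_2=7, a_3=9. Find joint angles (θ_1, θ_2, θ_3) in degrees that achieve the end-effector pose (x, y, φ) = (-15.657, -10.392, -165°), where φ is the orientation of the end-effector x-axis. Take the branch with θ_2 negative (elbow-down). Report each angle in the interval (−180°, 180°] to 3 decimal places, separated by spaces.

-111.639 -29.997 -23.363

wrist centre = target − a_3·(cos φ, sin φ) = (-6.9637, -8.0626)
cos θ_2 = (113.4986−4²−7²)/(2·4·7) = 0.8660; θ_2 = -29.9975° (elbow-down)
β = atan2(-8.0626,-6.9637) = -130.8171°; ψ = atan2(-3.4997,10.0623) = -19.1780°
θ_1 = β − ψ = -111.6391°
θ_3 = φ − θ_1 − θ_2 = -23.3634° (wrapped to (-180°,180°])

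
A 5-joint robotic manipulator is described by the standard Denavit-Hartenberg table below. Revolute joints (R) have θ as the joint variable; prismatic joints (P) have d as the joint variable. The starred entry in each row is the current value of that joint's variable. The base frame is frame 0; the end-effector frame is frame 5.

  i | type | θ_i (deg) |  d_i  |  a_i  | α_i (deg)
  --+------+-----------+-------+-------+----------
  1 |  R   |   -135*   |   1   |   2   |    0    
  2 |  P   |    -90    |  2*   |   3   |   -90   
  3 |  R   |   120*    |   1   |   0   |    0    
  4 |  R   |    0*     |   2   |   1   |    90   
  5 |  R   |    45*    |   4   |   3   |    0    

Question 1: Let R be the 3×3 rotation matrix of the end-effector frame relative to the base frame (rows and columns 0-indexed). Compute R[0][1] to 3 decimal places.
-0.750

End-effector y-axis (col 1 of R) = (-0.7500,-0.2500,0.6124)
R[0][1] = -0.7500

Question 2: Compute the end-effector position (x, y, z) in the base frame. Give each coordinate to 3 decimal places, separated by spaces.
after link 1: o_1 = (-1.4142, -1.4142, 1.0000)
after link 2: o_2 = (-3.5355, 0.7071, 3.0000)
after link 3: o_3 = (-4.2426, -0.0000, 3.0000)
after link 4: o_4 = (-5.3033, -1.7678, 2.1340)
after link 5: o_5 = (-8.5028, -1.5683, -1.7031)

-8.503 -1.568 -1.703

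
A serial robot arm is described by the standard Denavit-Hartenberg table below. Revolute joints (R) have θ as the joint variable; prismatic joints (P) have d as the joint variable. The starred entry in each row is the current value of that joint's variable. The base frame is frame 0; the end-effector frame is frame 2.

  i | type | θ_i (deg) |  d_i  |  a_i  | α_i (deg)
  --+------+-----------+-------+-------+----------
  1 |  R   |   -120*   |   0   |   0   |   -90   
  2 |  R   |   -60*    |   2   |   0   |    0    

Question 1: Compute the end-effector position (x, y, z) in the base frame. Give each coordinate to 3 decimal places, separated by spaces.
1.732 -1.000 0.000

after link 1: o_1 = (0.0000, 0.0000, 0.0000)
after link 2: o_2 = (1.7321, -1.0000, 0.0000)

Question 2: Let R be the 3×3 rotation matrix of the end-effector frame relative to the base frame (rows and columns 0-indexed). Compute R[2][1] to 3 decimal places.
-0.500

End-effector y-axis (col 1 of R) = (-0.4330,-0.7500,-0.5000)
R[2][1] = -0.5000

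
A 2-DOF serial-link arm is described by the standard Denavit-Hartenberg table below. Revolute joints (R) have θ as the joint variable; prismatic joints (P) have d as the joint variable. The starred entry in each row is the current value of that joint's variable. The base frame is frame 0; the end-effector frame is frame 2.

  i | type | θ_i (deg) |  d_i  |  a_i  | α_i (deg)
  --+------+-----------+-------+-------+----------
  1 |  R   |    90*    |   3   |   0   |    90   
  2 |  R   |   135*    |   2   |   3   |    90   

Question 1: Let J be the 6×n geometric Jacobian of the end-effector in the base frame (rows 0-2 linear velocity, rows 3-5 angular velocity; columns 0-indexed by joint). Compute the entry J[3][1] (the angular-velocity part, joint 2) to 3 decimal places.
1.000

axis z_1 = (1.0000,-0.0000,0.0000); lever o_n−o_1 = (2.0000,-2.1213,2.1213)
cross product → J_v[:, 1] = (-0.0000,-2.1213,-2.1213)
J_ω[:, 1] = z_1
entry J[3][1] = 1.0000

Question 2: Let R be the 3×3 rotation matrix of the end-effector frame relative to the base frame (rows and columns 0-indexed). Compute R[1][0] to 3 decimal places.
-0.707

End-effector x-axis (col 0 of R) = (-0.0000,-0.7071,0.7071)
R[1][0] = -0.7071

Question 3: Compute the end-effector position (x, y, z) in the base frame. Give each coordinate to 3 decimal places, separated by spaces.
2.000 -2.121 5.121

after link 1: o_1 = (0.0000, 0.0000, 3.0000)
after link 2: o_2 = (2.0000, -2.1213, 5.1213)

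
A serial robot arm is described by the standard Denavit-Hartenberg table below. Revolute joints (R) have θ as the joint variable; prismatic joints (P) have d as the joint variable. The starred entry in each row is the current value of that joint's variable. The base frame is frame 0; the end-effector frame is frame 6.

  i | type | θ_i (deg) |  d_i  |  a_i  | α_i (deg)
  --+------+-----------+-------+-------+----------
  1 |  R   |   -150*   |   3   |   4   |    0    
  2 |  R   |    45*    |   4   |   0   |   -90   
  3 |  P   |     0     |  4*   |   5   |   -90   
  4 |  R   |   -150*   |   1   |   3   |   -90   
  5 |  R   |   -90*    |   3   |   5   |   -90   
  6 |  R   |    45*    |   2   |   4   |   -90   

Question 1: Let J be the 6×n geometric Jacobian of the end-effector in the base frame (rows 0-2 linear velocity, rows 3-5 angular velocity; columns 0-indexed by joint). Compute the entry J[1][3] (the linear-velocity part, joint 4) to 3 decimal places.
axis z_3 = (0.0000,-0.0000,-1.0000); lever o_n−o_3 = (3.6569,3.4142,-8.8284)
cross product → J_v[:, 3] = (3.4142,-3.6569,0.0000)
J_ω[:, 3] = z_3
entry J[1][3] = -3.6569

-3.657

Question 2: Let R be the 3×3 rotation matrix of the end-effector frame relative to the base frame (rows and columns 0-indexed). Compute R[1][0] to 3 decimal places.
0.500

End-effector x-axis (col 0 of R) = (-0.5000,0.5000,-0.7071)
R[1][0] = 0.5000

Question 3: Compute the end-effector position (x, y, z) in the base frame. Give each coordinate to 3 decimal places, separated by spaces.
2.762 -4.451 -1.828

after link 1: o_1 = (-3.4641, -2.0000, 3.0000)
after link 2: o_2 = (-3.4641, -2.0000, 7.0000)
after link 3: o_3 = (-0.8945, -7.8649, 7.0000)
after link 4: o_4 = (1.2268, -5.7436, 6.0000)
after link 5: o_5 = (3.3481, -7.8649, 1.0000)
after link 6: o_6 = (2.7624, -4.4507, -1.8284)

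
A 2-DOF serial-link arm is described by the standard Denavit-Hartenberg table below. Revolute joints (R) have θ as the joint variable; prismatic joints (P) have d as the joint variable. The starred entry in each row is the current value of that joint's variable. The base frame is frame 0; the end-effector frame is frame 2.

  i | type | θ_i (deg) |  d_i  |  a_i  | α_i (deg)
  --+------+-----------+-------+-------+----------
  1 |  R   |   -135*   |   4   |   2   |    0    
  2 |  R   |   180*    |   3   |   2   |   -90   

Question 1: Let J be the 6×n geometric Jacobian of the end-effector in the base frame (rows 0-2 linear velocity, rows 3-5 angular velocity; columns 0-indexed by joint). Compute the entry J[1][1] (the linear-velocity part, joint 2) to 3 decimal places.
axis z_1 = (0.0000,0.0000,1.0000); lever o_n−o_1 = (1.4142,1.4142,3.0000)
cross product → J_v[:, 1] = (-1.4142,1.4142,0.0000)
J_ω[:, 1] = z_1
entry J[1][1] = 1.4142

1.414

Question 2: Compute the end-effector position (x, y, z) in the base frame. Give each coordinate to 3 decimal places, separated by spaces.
0.000 -0.000 7.000

after link 1: o_1 = (-1.4142, -1.4142, 4.0000)
after link 2: o_2 = (0.0000, -0.0000, 7.0000)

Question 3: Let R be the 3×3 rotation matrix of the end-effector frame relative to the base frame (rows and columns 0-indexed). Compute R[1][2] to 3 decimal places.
End-effector z-axis (col 2 of R) = (-0.7071,0.7071,0.0000)
R[1][2] = 0.7071

0.707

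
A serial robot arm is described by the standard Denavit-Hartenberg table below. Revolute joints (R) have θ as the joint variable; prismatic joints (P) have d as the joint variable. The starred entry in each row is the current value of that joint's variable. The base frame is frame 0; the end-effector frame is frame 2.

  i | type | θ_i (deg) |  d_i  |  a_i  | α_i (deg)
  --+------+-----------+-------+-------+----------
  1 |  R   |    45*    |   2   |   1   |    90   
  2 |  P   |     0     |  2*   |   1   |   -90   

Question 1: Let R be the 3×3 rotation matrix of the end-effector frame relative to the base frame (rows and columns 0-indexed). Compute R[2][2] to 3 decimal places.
End-effector z-axis (col 2 of R) = (0.0000,0.0000,1.0000)
R[2][2] = 1.0000

1.000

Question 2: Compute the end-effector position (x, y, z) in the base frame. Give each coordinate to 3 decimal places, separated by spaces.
after link 1: o_1 = (0.7071, 0.7071, 2.0000)
after link 2: o_2 = (2.8284, -0.0000, 2.0000)

2.828 -0.000 2.000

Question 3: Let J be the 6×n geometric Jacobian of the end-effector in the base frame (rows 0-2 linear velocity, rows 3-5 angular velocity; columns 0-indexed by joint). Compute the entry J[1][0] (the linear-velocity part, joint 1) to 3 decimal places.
2.828

axis z_0 = ẑ; lever o_n−o_0 = (2.8284,-0.0000,2.0000)
cross product → J_v[:, 0] = (0.0000,2.8284,-0.0000)
J_ω[:, 0] = z_0
entry J[1][0] = 2.8284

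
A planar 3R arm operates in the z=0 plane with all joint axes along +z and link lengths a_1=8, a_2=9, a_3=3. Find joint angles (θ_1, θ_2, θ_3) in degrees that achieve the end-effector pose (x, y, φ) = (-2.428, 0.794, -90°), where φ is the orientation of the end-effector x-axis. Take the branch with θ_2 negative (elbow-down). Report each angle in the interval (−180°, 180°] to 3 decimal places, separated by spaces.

-149.999 -150.002 -149.999

wrist centre = target − a_3·(cos φ, sin φ) = (-2.4280, 3.7940)
cos θ_2 = (20.2896−8²−9²)/(2·8·9) = -0.8660; θ_2 = -150.0022° (elbow-down)
β = atan2(3.7940,-2.4280) = 122.6175°; ψ = atan2(-4.4997,0.2056) = -87.3839°
θ_1 = β − ψ = 210.0014°
θ_3 = φ − θ_1 − θ_2 = -149.9992° (wrapped to (-180°,180°])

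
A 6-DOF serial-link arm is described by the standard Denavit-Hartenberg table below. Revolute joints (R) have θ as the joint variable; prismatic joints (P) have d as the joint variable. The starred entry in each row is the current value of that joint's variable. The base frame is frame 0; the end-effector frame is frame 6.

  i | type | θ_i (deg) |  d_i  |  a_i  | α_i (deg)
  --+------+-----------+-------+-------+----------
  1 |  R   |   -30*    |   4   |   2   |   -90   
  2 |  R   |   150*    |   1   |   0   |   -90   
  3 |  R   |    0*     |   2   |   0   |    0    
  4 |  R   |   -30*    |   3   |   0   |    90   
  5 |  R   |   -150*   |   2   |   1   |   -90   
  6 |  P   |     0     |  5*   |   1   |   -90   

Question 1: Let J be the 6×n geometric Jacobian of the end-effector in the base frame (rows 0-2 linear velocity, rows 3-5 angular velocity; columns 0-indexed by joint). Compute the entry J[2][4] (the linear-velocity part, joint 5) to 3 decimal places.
-1.643

axis z_4 = (0.8080,0.5335,0.2500); lever o_n−o_4 = (3.6172,0.3550,-4.4486)
cross product → J_v[:, 4] = (-2.4620,4.4988,-1.6429)
J_ω[:, 4] = z_4
entry J[2][4] = -1.6429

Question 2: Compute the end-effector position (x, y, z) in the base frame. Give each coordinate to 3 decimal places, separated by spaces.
3.684 1.471 3.882

after link 1: o_1 = (1.7321, -1.0000, 4.0000)
after link 2: o_2 = (2.2321, -0.1340, 4.0000)
after link 3: o_3 = (1.3660, 0.3660, 5.7321)
after link 4: o_4 = (0.0670, 1.1160, 8.3301)
after link 5: o_5 = (2.2455, 1.3583, 8.7721)
after link 6: o_6 = (3.6842, 1.4710, 3.8816)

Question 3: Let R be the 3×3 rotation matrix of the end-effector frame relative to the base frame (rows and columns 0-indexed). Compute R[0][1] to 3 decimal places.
End-effector y-axis (col 1 of R) = (-0.1752,-0.1875,0.9665)
R[0][1] = -0.1752

-0.175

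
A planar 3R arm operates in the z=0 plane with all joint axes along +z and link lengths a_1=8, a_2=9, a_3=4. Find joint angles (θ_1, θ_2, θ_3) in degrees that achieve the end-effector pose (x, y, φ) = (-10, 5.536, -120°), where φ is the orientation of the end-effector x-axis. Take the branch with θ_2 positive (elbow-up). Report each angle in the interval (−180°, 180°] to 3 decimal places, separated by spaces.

wrist centre = target − a_3·(cos φ, sin φ) = (-8.0000, 9.0001)
cos θ_2 = (145.0018−8²−9²)/(2·8·9) = 0.0000; θ_2 = 89.9993° (elbow-up)
β = atan2(9.0001,-8.0000) = 131.6332°; ψ = atan2(9.0000,8.0001) = 48.3661°
θ_1 = β − ψ = 83.2672°
θ_3 = φ − θ_1 − θ_2 = 66.7336° (wrapped to (-180°,180°])

83.267 89.999 66.734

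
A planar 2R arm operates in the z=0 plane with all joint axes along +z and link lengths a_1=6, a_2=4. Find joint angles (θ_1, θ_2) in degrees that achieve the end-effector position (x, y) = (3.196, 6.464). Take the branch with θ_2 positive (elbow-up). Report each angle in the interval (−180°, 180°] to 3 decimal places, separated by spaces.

cos θ_2 = (51.9977−6²−4²)/(2·6·4) = -0.0000; θ_2 = 90.0027° (elbow-up)
β = atan2(6.4640,3.1960) = 63.6908°; ψ = atan2(4.0000,5.9998) = 33.6909°
θ_1 = β − ψ = 29.9999°

30.000 90.003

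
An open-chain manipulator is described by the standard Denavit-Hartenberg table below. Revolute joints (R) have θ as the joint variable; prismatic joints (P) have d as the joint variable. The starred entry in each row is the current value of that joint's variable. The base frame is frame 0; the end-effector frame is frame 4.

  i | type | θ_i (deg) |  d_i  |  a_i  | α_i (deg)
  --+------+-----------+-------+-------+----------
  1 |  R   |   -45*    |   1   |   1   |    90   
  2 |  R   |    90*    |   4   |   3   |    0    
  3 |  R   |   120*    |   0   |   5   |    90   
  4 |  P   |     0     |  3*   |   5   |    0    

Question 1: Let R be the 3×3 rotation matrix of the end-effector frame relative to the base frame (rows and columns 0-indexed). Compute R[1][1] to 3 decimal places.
End-effector y-axis (col 1 of R) = (-0.7071,-0.7071,0.0000)
R[1][1] = -0.7071

-0.707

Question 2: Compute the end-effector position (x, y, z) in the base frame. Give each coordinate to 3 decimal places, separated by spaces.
-9.306 3.649 1.598

after link 1: o_1 = (0.7071, -0.7071, 1.0000)
after link 2: o_2 = (-2.1213, -3.5355, 4.0000)
after link 3: o_3 = (-5.1832, -0.4737, 1.5000)
after link 4: o_4 = (-9.3057, 3.6489, 1.5981)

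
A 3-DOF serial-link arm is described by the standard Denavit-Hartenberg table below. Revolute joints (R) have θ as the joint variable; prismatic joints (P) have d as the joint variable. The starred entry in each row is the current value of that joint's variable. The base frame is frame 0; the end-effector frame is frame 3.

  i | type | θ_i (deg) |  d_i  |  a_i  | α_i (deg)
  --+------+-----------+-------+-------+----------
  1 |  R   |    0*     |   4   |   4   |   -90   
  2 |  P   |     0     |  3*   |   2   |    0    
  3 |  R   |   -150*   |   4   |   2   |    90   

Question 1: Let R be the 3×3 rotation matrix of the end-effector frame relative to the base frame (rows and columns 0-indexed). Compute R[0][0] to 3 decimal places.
End-effector x-axis (col 0 of R) = (-0.8660,-0.0000,0.5000)
R[0][0] = -0.8660

-0.866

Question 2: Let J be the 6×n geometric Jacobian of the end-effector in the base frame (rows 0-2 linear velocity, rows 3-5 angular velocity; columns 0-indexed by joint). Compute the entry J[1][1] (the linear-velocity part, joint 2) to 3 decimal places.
1.000

prismatic axis z_1 = (0.0000,1.0000,0.0000)
J_v[:, 1] = z_1; J_ω[:, 1] = (0,0,0)
entry J[1][1] = 1.0000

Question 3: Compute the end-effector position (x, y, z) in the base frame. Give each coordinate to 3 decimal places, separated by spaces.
after link 1: o_1 = (4.0000, 0.0000, 4.0000)
after link 2: o_2 = (6.0000, 3.0000, 4.0000)
after link 3: o_3 = (4.2679, 7.0000, 5.0000)

4.268 7.000 5.000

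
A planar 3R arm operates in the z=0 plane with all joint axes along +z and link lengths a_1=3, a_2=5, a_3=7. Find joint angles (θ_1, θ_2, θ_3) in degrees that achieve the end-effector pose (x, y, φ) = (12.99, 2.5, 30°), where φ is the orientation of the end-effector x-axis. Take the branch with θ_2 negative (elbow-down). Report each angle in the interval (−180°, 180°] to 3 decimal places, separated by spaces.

30.007 -60.012 60.004

wrist centre = target − a_3·(cos φ, sin φ) = (6.9278, -1.0000)
cos θ_2 = (48.9947−3²−5²)/(2·3·5) = 0.4998; θ_2 = -60.0116° (elbow-down)
β = atan2(-1.0000,6.9278) = -8.2137°; ψ = atan2(-4.3306,5.4991) = -38.2209°
θ_1 = β − ψ = 30.0073°
θ_3 = φ − θ_1 − θ_2 = 60.0044° (wrapped to (-180°,180°])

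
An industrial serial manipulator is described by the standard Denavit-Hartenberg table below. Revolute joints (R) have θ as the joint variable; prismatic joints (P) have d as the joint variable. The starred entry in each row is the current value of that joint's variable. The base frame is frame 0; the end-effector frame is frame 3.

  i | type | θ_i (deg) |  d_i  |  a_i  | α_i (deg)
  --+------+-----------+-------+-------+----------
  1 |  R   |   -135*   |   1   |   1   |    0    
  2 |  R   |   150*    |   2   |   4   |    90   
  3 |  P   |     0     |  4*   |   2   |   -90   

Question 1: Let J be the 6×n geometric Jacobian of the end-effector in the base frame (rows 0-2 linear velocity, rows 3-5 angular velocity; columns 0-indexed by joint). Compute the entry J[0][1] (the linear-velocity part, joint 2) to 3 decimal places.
2.311

axis z_1 = (0.0000,0.0000,1.0000); lever o_n−o_1 = (6.8308,-2.3108,2.0000)
cross product → J_v[:, 1] = (2.3108,6.8308,-0.0000)
J_ω[:, 1] = z_1
entry J[0][1] = 2.3108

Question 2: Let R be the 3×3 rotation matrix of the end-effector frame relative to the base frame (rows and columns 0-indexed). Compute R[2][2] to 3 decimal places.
1.000

End-effector z-axis (col 2 of R) = (0.0000,0.0000,1.0000)
R[2][2] = 1.0000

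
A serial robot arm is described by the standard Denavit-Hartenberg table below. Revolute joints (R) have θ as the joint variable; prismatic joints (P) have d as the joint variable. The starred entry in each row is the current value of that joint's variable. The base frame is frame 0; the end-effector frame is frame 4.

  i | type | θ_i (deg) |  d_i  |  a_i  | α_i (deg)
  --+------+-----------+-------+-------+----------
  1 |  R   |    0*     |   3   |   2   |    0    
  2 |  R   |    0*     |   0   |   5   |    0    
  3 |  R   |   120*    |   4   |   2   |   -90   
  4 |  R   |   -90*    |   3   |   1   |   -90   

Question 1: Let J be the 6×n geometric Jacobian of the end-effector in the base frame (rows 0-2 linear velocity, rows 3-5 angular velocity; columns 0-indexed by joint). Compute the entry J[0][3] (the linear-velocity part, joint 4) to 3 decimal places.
-0.500

axis z_3 = (-0.8660,-0.5000,0.0000); lever o_n−o_3 = (-2.5981,-1.5000,1.0000)
cross product → J_v[:, 3] = (-0.5000,0.8660,0.0000)
J_ω[:, 3] = z_3
entry J[0][3] = -0.5000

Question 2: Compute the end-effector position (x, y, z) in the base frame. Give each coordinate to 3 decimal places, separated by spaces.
after link 1: o_1 = (2.0000, 0.0000, 3.0000)
after link 2: o_2 = (7.0000, 0.0000, 3.0000)
after link 3: o_3 = (6.0000, 1.7321, 7.0000)
after link 4: o_4 = (3.4019, 0.2321, 8.0000)

3.402 0.232 8.000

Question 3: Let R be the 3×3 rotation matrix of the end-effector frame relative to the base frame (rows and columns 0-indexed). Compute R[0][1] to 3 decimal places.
0.866

End-effector y-axis (col 1 of R) = (0.8660,0.5000,-0.0000)
R[0][1] = 0.8660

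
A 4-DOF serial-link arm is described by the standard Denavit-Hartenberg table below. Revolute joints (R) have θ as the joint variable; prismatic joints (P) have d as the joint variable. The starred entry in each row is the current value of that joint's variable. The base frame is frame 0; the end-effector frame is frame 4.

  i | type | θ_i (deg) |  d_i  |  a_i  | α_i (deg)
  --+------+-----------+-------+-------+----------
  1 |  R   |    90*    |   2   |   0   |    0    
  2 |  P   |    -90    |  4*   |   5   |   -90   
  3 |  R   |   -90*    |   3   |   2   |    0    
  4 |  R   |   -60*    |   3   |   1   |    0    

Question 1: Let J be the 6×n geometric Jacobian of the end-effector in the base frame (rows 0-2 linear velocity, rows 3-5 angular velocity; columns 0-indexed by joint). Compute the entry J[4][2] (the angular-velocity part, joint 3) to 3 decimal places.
1.000

axis z_2 = (0.0000,1.0000,0.0000); lever o_n−o_2 = (-0.8660,6.0000,2.5000)
cross product → J_v[:, 2] = (2.5000,-0.0000,0.8660)
J_ω[:, 2] = z_2
entry J[4][2] = 1.0000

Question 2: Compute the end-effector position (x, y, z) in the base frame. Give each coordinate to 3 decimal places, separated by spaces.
4.134 6.000 8.500

after link 1: o_1 = (0.0000, 0.0000, 2.0000)
after link 2: o_2 = (5.0000, 0.0000, 6.0000)
after link 3: o_3 = (5.0000, 3.0000, 8.0000)
after link 4: o_4 = (4.1340, 6.0000, 8.5000)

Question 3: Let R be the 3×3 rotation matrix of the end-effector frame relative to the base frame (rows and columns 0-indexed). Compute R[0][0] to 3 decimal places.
End-effector x-axis (col 0 of R) = (-0.8660,-0.0000,0.5000)
R[0][0] = -0.8660

-0.866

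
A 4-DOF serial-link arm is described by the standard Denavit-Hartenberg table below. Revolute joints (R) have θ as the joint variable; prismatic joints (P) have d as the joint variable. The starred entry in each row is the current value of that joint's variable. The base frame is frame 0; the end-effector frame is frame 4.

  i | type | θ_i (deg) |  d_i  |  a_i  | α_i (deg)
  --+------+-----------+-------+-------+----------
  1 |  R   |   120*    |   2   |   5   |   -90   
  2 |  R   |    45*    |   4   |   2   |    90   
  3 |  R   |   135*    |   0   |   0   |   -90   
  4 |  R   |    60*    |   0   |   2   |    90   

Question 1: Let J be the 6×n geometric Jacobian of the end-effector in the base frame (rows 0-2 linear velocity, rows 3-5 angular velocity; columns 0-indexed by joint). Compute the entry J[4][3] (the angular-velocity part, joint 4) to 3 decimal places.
axis z_3 = (0.8624,-0.0795,0.5000); lever o_n−o_3 = (0.2500,-1.8472,-0.7247)
cross product → J_v[:, 3] = (0.9812,0.7500,-1.5731)
J_ω[:, 3] = z_3
entry J[4][3] = -0.0795

-0.079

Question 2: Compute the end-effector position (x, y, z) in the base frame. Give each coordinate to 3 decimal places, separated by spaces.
-6.421 1.708 -0.139

after link 1: o_1 = (-2.5000, 4.3301, 2.0000)
after link 2: o_2 = (-6.6712, 3.5549, 0.5858)
after link 3: o_3 = (-6.6712, 3.5549, 0.5858)
after link 4: o_4 = (-6.4212, 1.7076, -0.1390)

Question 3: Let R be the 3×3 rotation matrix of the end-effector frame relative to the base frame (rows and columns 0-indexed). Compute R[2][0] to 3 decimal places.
End-effector x-axis (col 0 of R) = (0.1250,-0.9236,-0.3624)
R[2][0] = -0.3624

-0.362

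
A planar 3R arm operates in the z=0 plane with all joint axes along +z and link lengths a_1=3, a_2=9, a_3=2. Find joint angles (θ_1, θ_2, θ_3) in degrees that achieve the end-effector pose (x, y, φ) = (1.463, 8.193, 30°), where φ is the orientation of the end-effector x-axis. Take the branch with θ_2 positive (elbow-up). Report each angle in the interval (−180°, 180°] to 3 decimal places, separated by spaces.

-25.727 135.007 -79.280

wrist centre = target − a_3·(cos φ, sin φ) = (-0.2691, 7.1930)
cos θ_2 = (51.8116−3²−9²)/(2·3·9) = -0.7072; θ_2 = 135.0069° (elbow-up)
β = atan2(7.1930,-0.2691) = 92.1421°; ψ = atan2(6.3632,-3.3647) = 117.8690°
θ_1 = β − ψ = -25.7268°
θ_3 = φ − θ_1 − θ_2 = -79.2801° (wrapped to (-180°,180°])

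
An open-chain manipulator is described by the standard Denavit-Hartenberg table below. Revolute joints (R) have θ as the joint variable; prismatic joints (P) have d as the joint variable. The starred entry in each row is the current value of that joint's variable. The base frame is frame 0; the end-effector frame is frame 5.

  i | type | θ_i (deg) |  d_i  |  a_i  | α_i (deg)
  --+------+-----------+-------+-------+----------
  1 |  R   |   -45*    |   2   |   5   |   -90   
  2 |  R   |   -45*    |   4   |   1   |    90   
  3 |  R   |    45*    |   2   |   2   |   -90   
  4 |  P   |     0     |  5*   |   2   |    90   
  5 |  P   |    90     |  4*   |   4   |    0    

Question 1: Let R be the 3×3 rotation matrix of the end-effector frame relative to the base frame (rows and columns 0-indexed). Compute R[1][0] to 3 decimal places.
0.854

End-effector x-axis (col 0 of R) = (0.1464,0.8536,-0.5000)
R[1][0] = 0.8536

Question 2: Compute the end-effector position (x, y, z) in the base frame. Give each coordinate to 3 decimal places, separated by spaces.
8.596 10.061 4.450

after link 1: o_1 = (3.5355, -3.5355, 2.0000)
after link 2: o_2 = (6.8640, -1.2071, 2.7071)
after link 3: o_3 = (7.5711, 0.0858, 5.1213)
after link 4: o_4 = (10.0104, 4.6464, 3.6213)
after link 5: o_5 = (8.5962, 10.0607, 4.4497)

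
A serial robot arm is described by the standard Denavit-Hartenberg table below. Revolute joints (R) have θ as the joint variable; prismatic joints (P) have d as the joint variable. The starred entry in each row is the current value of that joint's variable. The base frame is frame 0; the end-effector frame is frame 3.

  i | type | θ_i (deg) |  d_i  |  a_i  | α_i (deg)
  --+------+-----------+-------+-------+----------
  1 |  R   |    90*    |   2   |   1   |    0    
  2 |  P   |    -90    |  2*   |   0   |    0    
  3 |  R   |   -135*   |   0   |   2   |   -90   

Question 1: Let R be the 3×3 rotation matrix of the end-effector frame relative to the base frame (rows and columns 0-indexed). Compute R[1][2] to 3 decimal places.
-0.707

End-effector z-axis (col 2 of R) = (0.7071,-0.7071,0.0000)
R[1][2] = -0.7071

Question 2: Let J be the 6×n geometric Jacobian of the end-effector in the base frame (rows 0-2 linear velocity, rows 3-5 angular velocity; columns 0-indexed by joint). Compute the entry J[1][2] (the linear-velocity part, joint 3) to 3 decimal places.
axis z_2 = (0.0000,0.0000,1.0000); lever o_n−o_2 = (-1.4142,-1.4142,0.0000)
cross product → J_v[:, 2] = (1.4142,-1.4142,0.0000)
J_ω[:, 2] = z_2
entry J[1][2] = -1.4142

-1.414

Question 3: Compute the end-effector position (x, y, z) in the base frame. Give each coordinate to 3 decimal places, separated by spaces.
-1.414 -0.414 4.000

after link 1: o_1 = (0.0000, 1.0000, 2.0000)
after link 2: o_2 = (0.0000, 1.0000, 4.0000)
after link 3: o_3 = (-1.4142, -0.4142, 4.0000)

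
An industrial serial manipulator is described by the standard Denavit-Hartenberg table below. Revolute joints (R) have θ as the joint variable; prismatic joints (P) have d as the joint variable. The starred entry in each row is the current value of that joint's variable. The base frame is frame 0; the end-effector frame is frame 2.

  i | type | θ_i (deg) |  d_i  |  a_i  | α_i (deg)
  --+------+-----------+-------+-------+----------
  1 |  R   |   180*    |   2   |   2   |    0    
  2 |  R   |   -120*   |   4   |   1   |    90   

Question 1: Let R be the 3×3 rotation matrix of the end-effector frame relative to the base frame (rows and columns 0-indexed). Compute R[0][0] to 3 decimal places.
End-effector x-axis (col 0 of R) = (0.5000,0.8660,0.0000)
R[0][0] = 0.5000

0.500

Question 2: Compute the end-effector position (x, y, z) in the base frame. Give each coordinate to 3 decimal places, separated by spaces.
-1.500 0.866 6.000

after link 1: o_1 = (-2.0000, 0.0000, 2.0000)
after link 2: o_2 = (-1.5000, 0.8660, 6.0000)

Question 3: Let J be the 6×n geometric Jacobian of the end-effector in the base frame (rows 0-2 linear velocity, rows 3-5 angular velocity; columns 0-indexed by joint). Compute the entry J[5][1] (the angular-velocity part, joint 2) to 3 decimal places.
axis z_1 = (0.0000,0.0000,1.0000); lever o_n−o_1 = (0.5000,0.8660,4.0000)
cross product → J_v[:, 1] = (-0.8660,0.5000,0.0000)
J_ω[:, 1] = z_1
entry J[5][1] = 1.0000

1.000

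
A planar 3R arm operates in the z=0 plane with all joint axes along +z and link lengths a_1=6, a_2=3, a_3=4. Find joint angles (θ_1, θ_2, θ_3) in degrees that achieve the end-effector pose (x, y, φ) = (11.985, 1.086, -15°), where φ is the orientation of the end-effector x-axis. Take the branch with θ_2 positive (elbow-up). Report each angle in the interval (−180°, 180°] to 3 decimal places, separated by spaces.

wrist centre = target − a_3·(cos φ, sin φ) = (8.1213, 2.1213)
cos θ_2 = (70.4553−6²−3²)/(2·6·3) = 0.7071; θ_2 = 45.0013° (elbow-up)
β = atan2(2.1213,8.1213) = 14.6386°; ψ = atan2(2.1214,8.1213) = 14.6392°
θ_1 = β − ψ = -0.0006°
θ_3 = φ − θ_1 − θ_2 = -60.0006° (wrapped to (-180°,180°])

-0.001 45.001 -60.001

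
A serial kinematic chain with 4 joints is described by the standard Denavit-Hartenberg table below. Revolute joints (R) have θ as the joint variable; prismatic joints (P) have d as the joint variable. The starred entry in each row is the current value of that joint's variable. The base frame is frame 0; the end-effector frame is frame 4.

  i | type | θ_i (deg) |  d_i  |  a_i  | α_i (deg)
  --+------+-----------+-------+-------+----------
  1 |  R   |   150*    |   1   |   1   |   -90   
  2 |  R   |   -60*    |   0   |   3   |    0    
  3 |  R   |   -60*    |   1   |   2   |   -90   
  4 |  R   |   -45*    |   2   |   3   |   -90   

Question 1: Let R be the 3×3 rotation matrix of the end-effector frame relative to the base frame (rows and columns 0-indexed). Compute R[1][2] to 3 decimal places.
End-effector z-axis (col 2 of R) = (0.6597,0.4356,0.6124)
R[1][2] = 0.4356

0.436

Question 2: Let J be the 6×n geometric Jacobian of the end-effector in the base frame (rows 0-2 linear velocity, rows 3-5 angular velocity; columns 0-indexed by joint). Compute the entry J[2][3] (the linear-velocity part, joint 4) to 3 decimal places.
axis z_3 = (-0.7500,0.4330,0.5000); lever o_n−o_3 = (-1.6421,-1.5014,2.8371)
cross product → J_v[:, 3] = (1.9792,1.3068,1.8371)
J_ω[:, 3] = z_3
entry J[2][3] = 1.8371

1.837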